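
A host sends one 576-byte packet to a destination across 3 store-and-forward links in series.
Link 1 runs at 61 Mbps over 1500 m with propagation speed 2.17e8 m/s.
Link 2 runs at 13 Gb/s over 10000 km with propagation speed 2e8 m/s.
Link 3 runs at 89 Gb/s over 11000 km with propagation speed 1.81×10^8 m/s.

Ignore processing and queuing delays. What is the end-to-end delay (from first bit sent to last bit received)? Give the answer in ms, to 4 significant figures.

110.9 ms

L = 576 × 8 = 4608 bits.
Transmission delays (L/R per hop): 0.075541, 0.000354462, 5.17753e-05 ms; sum = 0.0759472 ms.
Propagation delays (d/s per hop): 0.00691244, 50, 60.7735 ms; sum = 110.78 ms.
End-to-end = 110.9 ms.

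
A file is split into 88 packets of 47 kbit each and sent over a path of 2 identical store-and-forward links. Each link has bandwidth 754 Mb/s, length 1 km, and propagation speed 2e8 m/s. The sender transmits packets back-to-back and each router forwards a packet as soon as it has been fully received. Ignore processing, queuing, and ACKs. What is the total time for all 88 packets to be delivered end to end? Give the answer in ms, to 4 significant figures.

Per-hop transmission t_tx = L/R = 47000/754000000 = 0.0623342 ms.
Per-hop propagation t_prop = 1000/200000000 = 0.005 ms.
Pipeline fill: first packet needs 2·t_tx to clear all hops; remaining 87 packets each add one t_tx.
Total = (2+88-1)·t_tx + 2·t_prop = 89·0.0623342 + 2·0.005 = 5.558 ms.

5.558 ms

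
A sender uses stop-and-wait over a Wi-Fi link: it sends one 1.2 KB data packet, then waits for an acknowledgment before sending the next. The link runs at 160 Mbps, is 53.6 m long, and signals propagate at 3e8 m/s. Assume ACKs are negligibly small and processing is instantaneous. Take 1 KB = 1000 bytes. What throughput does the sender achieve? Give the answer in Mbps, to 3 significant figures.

t_tx = L/R = 9600/160000000 = 6e-05 s.
t_prop = 53.6/300000000 = 1.78667e-07 s; RTT = 3.57333e-07 s.
Cycle = t_tx + RTT = 6.03573e-05 s.
Throughput = L / cycle = 9600 / 6.03573e-05 = 159 Mbps.

159 Mbps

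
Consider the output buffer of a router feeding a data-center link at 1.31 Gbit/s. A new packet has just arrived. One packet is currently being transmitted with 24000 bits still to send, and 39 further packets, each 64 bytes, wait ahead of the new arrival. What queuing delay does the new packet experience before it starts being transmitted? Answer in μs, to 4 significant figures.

33.56 μs

Each queued packet: L/R = 512/1310000000 = 0.39084 μs.
39 queued → 15.2427 μs.
Plus remaining 24000 bits of current packet: 18.3206 μs.
Queuing delay = 33.56 μs.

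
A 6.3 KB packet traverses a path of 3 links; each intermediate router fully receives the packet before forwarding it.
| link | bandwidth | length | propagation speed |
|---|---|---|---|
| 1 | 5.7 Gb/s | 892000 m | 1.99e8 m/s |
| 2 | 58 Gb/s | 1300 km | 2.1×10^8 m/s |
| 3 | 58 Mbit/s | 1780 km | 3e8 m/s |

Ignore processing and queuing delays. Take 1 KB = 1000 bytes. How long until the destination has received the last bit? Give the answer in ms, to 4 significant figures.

17.48 ms

L = 50400 bits.
Transmission delays (L/R per hop): 0.00884211, 0.000868966, 0.868966 ms; sum = 0.878677 ms.
Propagation delays (d/s per hop): 4.48241, 6.19048, 5.93333 ms; sum = 16.6062 ms.
End-to-end = 17.48 ms.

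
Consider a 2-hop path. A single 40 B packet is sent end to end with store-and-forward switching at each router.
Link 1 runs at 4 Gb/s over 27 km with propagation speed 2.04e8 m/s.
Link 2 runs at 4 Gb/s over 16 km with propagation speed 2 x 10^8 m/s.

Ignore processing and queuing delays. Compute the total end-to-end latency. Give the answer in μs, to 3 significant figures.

L = 40 × 8 = 320 bits.
Transmission delay per hop = L/R = 320/4000000000 = 0.08 μs; 2 hops → 0.16 μs.
Propagation delays (d/s per hop): 132.353, 80 μs; sum = 212.353 μs.
End-to-end = 213 μs.

213 μs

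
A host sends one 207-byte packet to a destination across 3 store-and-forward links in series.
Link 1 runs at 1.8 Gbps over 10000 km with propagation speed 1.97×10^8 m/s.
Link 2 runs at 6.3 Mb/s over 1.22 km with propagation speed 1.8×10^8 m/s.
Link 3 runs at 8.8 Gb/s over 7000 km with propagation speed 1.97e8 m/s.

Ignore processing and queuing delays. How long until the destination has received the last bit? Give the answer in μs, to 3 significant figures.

86600 μs

L = 207 × 8 = 1656 bits.
Transmission delays (L/R per hop): 0.92, 262.857, 0.188182 μs; sum = 263.965 μs.
Propagation delays (d/s per hop): 50761.4, 6.77778, 35533 μs; sum = 86301.2 μs.
End-to-end = 86600 μs.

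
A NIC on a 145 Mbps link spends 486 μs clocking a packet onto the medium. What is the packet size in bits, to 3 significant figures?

70500 bits

L = R × t_tx = 145000000 b/s × 0.000486 s = 70470 bits.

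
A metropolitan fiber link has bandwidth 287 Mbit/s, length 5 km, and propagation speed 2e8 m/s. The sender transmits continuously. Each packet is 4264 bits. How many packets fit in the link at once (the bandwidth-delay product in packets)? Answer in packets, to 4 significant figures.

Propagation delay = 5000 / 200000000 = 2.5e-05 s.
BDP = R × t_prop = 287000000 × 2.5e-05 = 7175 bits.
In packets of 4264 bits: 1.683 packets.

1.683 packets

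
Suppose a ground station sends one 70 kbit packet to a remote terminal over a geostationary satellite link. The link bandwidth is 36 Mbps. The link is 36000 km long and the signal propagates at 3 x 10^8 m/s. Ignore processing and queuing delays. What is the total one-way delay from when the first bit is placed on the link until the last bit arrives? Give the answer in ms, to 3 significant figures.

L = 70000 bits.
Transmission delay = L/R = 70000 / 36000000 = 1.94444 ms.
Propagation delay = d/s = 36000000 m / 300000000 m/s = 120 ms.
Total = 122 ms.

122 ms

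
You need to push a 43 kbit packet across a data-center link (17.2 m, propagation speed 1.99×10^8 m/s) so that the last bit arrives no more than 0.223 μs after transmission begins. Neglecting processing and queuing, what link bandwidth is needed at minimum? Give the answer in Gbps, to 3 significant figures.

315 Gbps

Propagation delay = 17.2 / 199000000 = 0.0864322 μs.
Transmission budget = 0.223 − 0.0864322 = 0.136568 μs.
R ≥ L / t_tx = 43000 bits / 1.36568e-07 s = 315 Gbps.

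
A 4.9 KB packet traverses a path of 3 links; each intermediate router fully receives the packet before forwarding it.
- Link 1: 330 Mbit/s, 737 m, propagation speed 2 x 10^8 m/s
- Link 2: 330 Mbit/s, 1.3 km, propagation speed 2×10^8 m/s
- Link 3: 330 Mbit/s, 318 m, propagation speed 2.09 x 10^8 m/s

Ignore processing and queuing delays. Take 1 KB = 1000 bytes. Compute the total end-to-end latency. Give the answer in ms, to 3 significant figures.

L = 39200 bits.
Transmission delay per hop = L/R = 39200/330000000 = 0.118788 ms; 3 hops → 0.356364 ms.
Propagation delays (d/s per hop): 0.003685, 0.0065, 0.00152153 ms; sum = 0.0117065 ms.
End-to-end = 0.368 ms.

0.368 ms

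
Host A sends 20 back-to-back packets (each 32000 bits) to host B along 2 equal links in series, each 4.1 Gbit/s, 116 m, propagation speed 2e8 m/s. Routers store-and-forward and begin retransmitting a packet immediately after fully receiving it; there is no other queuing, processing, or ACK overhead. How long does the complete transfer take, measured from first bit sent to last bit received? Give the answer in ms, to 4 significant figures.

Per-hop transmission t_tx = L/R = 32000/4.1e+09 = 0.00780488 ms.
Per-hop propagation t_prop = 116/200000000 = 0.00058 ms.
Pipeline fill: first packet needs 2·t_tx to clear all hops; remaining 19 packets each add one t_tx.
Total = (2+20-1)·t_tx + 2·t_prop = 21·0.00780488 + 2·0.00058 = 0.1651 ms.

0.1651 ms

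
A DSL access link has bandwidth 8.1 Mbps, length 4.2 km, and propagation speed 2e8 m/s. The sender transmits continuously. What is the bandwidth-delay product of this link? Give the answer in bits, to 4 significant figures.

Propagation delay = 4200 / 200000000 = 2.1e-05 s.
BDP = R × t_prop = 8100000 × 2.1e-05 = 170.1 bits.

170.1 bits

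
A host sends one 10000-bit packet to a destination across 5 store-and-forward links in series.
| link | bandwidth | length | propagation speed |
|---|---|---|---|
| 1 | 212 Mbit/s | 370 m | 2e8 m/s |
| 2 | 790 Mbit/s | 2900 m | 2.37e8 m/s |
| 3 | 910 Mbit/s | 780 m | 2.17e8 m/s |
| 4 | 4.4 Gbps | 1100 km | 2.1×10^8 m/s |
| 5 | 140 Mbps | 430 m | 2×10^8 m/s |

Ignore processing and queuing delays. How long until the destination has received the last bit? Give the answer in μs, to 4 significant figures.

Transmission delays (L/R per hop): 47.1698, 12.6582, 10.989, 2.27273, 71.4286 μs; sum = 144.518 μs.
Propagation delays (d/s per hop): 1.85, 12.2363, 3.59447, 5238.1, 2.15 μs; sum = 5257.93 μs.
End-to-end = 5402 μs.

5402 μs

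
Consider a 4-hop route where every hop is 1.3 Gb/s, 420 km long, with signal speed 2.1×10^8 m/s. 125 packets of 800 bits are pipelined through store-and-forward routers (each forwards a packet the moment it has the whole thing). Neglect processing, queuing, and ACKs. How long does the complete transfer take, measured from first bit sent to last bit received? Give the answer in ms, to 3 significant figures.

8.08 ms

Per-hop transmission t_tx = L/R = 800/1300000000 = 0.000615385 ms.
Per-hop propagation t_prop = 420000/210000000 = 2 ms.
Pipeline fill: first packet needs 4·t_tx to clear all hops; remaining 124 packets each add one t_tx.
Total = (4+125-1)·t_tx + 4·t_prop = 128·0.000615385 + 4·2 = 8.08 ms.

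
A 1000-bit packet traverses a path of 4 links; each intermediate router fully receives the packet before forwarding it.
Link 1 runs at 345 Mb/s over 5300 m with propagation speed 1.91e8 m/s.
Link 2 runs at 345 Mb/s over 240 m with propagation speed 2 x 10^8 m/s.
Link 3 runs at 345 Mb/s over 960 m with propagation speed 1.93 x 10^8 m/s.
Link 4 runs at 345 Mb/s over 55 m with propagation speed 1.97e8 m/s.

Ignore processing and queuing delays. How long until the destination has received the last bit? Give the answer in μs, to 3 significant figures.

45.8 μs

Transmission delay per hop = L/R = 1000/345000000 = 2.89855 μs; 4 hops → 11.5942 μs.
Propagation delays (d/s per hop): 27.7487, 1.2, 4.97409, 0.279188 μs; sum = 34.202 μs.
End-to-end = 45.8 μs.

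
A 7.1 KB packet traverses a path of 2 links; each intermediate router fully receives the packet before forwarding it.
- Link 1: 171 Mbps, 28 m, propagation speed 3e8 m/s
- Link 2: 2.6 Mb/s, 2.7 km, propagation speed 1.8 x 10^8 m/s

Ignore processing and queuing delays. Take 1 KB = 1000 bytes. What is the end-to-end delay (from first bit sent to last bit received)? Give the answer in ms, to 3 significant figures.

22.2 ms

L = 56800 bits.
Transmission delays (L/R per hop): 0.332164, 21.8462 ms; sum = 22.1783 ms.
Propagation delays (d/s per hop): 9.33333e-05, 0.015 ms; sum = 0.0150933 ms.
End-to-end = 22.2 ms.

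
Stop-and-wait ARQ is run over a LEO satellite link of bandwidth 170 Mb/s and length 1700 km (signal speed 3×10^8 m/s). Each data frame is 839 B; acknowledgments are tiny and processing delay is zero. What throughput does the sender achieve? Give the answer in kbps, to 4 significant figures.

t_tx = L/R = 6712/170000000 = 3.94824e-05 s.
t_prop = 1700000/300000000 = 0.00566667 s; RTT = 0.0113333 s.
Cycle = t_tx + RTT = 0.0113728 s.
Throughput = L / cycle = 6712 / 0.0113728 = 590.2 kbps.

590.2 kbps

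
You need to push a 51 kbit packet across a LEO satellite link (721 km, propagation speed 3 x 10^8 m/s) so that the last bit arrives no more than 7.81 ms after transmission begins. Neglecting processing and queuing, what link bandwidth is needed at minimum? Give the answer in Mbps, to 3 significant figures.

Propagation delay = 721000 / 300000000 = 2.40333 ms.
Transmission budget = 7.81 − 2.40333 = 5.40667 ms.
R ≥ L / t_tx = 51000 bits / 0.00540667 s = 9.43 Mbps.

9.43 Mbps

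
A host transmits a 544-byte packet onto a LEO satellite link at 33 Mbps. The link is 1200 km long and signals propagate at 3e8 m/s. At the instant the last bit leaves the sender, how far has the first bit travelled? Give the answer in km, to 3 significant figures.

39.6 km

t_tx = L/R = 4352/33000000 = 0.000131879 s.
Distance = s × t_tx = 300000000 × 0.000131879 = 39.6 km.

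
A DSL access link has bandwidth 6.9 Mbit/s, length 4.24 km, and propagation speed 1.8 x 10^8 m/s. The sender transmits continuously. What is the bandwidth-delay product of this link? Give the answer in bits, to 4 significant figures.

162.5 bits

Propagation delay = 4240 / 180000000 = 2.35556e-05 s.
BDP = R × t_prop = 6900000 × 2.35556e-05 = 162.533 bits.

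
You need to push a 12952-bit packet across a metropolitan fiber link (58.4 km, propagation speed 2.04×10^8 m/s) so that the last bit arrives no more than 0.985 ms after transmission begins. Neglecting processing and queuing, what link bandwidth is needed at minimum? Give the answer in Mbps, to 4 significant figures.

Propagation delay = 58400 / 204000000 = 0.286275 ms.
Transmission budget = 0.985 − 0.286275 = 0.698725 ms.
R ≥ L / t_tx = 12952 bits / 0.000698725 s = 18.54 Mbps.

18.54 Mbps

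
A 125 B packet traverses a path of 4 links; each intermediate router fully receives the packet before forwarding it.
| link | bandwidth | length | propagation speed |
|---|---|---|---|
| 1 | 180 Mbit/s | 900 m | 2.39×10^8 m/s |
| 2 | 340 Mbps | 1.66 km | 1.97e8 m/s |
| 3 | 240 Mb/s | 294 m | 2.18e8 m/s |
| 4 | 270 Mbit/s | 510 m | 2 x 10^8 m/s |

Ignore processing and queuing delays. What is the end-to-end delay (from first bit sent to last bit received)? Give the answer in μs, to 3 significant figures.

32.5 μs

L = 125 × 8 = 1000 bits.
Transmission delays (L/R per hop): 5.55556, 2.94118, 4.16667, 3.7037 μs; sum = 16.3671 μs.
Propagation delays (d/s per hop): 3.76569, 8.4264, 1.34862, 2.55 μs; sum = 16.0907 μs.
End-to-end = 32.5 μs.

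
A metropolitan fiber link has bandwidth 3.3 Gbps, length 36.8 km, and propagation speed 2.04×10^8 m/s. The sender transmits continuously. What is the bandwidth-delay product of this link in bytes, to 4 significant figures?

Propagation delay = 36800 / 204000000 = 0.000180392 s.
BDP = R × t_prop = 3300000000 × 0.000180392 = 595294 bits.
In bytes: 595294/8 = 74410 bytes.

74410 bytes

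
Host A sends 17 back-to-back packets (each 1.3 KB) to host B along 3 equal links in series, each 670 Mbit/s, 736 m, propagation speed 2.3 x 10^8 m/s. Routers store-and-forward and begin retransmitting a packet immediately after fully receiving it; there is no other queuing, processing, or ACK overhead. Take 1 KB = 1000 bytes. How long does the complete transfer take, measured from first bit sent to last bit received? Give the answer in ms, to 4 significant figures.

Per-hop transmission t_tx = L/R = 10400/670000000 = 0.0155224 ms.
Per-hop propagation t_prop = 736/2.3e+08 = 0.0032 ms.
Pipeline fill: first packet needs 3·t_tx to clear all hops; remaining 16 packets each add one t_tx.
Total = (3+17-1)·t_tx + 3·t_prop = 19·0.0155224 + 3·0.0032 = 0.3045 ms.

0.3045 ms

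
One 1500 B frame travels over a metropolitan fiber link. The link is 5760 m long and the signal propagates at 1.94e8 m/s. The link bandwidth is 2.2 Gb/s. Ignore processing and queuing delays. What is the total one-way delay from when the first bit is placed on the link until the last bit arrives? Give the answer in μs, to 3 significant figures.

L = 1500 × 8 = 12000 bits.
Transmission delay = L/R = 12000 / 2200000000 = 5.45455 μs.
Propagation delay = d/s = 5760 m / 194000000 m/s = 29.6907 μs.
Total = 35.1 μs.

35.1 μs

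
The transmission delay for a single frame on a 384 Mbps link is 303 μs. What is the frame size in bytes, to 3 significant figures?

L = R × t_tx = 384000000 b/s × 0.000303 s = 116352 bits.
In bytes: 116352 / 8 = 14500 bytes.

14500 bytes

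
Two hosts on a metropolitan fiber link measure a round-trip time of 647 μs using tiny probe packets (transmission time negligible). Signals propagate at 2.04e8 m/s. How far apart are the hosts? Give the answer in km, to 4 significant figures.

65.99 km

One-way propagation = RTT/2 = 323.5 μs.
d = s × t = 204000000 × 0.0003235 = 65.99 km.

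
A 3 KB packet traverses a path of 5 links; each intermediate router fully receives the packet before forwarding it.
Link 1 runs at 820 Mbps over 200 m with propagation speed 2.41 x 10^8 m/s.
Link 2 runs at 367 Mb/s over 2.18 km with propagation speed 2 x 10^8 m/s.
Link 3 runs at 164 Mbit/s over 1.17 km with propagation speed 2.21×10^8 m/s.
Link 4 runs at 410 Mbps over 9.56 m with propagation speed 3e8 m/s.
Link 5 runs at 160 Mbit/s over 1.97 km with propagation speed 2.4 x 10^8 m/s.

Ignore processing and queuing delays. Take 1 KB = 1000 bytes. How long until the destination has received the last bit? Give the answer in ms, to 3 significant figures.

0.475 ms

L = 24000 bits.
Transmission delays (L/R per hop): 0.0292683, 0.0653951, 0.146341, 0.0585366, 0.15 ms; sum = 0.449541 ms.
Propagation delays (d/s per hop): 0.000829876, 0.0109, 0.00529412, 3.18667e-05, 0.00820833 ms; sum = 0.0252642 ms.
End-to-end = 0.475 ms.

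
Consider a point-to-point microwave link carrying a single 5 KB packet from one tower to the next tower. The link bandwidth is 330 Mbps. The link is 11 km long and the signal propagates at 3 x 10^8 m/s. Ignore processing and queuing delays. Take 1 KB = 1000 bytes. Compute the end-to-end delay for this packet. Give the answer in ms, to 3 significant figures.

0.158 ms

L = 40000 bits.
Transmission delay = L/R = 40000 / 330000000 = 0.121212 ms.
Propagation delay = d/s = 11000 m / 300000000 m/s = 0.0366667 ms.
Total = 0.158 ms.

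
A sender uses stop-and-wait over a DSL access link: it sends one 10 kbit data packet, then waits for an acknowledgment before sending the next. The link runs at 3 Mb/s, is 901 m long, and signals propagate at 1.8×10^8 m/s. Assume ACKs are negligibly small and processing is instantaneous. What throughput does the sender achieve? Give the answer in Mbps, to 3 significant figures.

2.99 Mbps

t_tx = L/R = 10000/3000000 = 0.00333333 s.
t_prop = 901/180000000 = 5.00556e-06 s; RTT = 1.00111e-05 s.
Cycle = t_tx + RTT = 0.00334334 s.
Throughput = L / cycle = 10000 / 0.00334334 = 2.99 Mbps.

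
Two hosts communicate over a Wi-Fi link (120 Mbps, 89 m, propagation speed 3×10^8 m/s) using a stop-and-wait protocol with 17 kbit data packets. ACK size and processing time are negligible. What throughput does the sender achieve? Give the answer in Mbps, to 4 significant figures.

119.5 Mbps

t_tx = L/R = 17000/120000000 = 0.000141667 s.
t_prop = 89/300000000 = 2.96667e-07 s; RTT = 5.93333e-07 s.
Cycle = t_tx + RTT = 0.00014226 s.
Throughput = L / cycle = 17000 / 0.00014226 = 119.5 Mbps.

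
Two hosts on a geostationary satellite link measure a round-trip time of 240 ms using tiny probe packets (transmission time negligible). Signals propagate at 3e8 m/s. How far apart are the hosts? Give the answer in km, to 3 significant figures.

One-way propagation = RTT/2 = 120 ms.
d = s × t = 300000000 × 0.12 = 36000 km.

36000 km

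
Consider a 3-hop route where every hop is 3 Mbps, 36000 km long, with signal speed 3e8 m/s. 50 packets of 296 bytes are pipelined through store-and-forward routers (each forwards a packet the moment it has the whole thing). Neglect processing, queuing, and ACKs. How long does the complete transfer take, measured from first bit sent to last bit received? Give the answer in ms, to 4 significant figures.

401.0 ms

Per-hop transmission t_tx = L/R = 2368/3000000 = 0.789333 ms.
Per-hop propagation t_prop = 36000000/300000000 = 120 ms.
Pipeline fill: first packet needs 3·t_tx to clear all hops; remaining 49 packets each add one t_tx.
Total = (3+50-1)·t_tx + 3·t_prop = 52·0.789333 + 3·120 = 401.0 ms.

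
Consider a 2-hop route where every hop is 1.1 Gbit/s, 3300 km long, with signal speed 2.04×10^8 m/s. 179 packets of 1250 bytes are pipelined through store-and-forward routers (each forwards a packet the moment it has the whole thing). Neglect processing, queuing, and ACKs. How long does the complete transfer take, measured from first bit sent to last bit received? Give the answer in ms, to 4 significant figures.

33.99 ms

Per-hop transmission t_tx = L/R = 10000/1100000000 = 0.00909091 ms.
Per-hop propagation t_prop = 3300000/204000000 = 16.1765 ms.
Pipeline fill: first packet needs 2·t_tx to clear all hops; remaining 178 packets each add one t_tx.
Total = (2+179-1)·t_tx + 2·t_prop = 180·0.00909091 + 2·16.1765 = 33.99 ms.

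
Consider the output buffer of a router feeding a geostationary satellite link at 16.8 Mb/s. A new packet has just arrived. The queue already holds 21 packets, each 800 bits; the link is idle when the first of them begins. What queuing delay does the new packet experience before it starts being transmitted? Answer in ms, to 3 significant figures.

Each queued packet: L/R = 800/16800000 = 0.047619 ms.
21 queued → 1 ms.
Queuing delay = 1.00 ms.

1.00 ms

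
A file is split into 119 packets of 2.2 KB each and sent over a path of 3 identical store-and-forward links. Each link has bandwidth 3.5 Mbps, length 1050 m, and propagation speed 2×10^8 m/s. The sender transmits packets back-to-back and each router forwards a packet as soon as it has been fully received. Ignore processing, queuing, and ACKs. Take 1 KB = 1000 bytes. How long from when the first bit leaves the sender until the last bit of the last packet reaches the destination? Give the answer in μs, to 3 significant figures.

Per-hop transmission t_tx = L/R = 17600/3500000 = 5028.57 μs.
Per-hop propagation t_prop = 1050/200000000 = 5.25 μs.
Pipeline fill: first packet needs 3·t_tx to clear all hops; remaining 118 packets each add one t_tx.
Total = (3+119-1)·t_tx + 3·t_prop = 121·5028.57 + 3·5.25 = 608000 μs.

608000 μs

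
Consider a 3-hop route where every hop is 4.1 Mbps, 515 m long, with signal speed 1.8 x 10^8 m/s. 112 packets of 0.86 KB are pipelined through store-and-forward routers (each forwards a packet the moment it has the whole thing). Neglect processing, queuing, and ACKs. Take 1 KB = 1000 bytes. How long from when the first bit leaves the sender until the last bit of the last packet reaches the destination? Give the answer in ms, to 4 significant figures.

191.3 ms

Per-hop transmission t_tx = L/R = 6880/4.1e+06 = 1.67805 ms.
Per-hop propagation t_prop = 515/180000000 = 0.00286111 ms.
Pipeline fill: first packet needs 3·t_tx to clear all hops; remaining 111 packets each add one t_tx.
Total = (3+112-1)·t_tx + 3·t_prop = 114·1.67805 + 3·0.00286111 = 191.3 ms.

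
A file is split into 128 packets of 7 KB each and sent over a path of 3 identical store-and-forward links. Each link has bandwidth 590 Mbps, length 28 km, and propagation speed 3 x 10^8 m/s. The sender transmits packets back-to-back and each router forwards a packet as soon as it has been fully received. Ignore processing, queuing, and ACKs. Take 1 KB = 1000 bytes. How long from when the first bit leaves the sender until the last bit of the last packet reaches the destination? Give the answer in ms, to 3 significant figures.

Per-hop transmission t_tx = L/R = 56000/590000000 = 0.0949153 ms.
Per-hop propagation t_prop = 28000/300000000 = 0.0933333 ms.
Pipeline fill: first packet needs 3·t_tx to clear all hops; remaining 127 packets each add one t_tx.
Total = (3+128-1)·t_tx + 3·t_prop = 130·0.0949153 + 3·0.0933333 = 12.6 ms.

12.6 ms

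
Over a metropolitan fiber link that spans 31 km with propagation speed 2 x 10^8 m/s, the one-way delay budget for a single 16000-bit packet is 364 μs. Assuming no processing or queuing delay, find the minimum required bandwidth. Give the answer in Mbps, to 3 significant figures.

Propagation delay = 31000 / 200000000 = 155 μs.
Transmission budget = 364 − 155 = 209 μs.
R ≥ L / t_tx = 16000 bits / 0.000209 s = 76.6 Mbps.

76.6 Mbps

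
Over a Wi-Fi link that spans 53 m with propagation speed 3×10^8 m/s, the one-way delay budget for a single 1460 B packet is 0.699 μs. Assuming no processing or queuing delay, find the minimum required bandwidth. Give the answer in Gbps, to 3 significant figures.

L = 11680 bits.
Propagation delay = 53 / 300000000 = 0.176667 μs.
Transmission budget = 0.699 − 0.176667 = 0.522333 μs.
R ≥ L / t_tx = 11680 bits / 5.22333e-07 s = 22.4 Gbps.

22.4 Gbps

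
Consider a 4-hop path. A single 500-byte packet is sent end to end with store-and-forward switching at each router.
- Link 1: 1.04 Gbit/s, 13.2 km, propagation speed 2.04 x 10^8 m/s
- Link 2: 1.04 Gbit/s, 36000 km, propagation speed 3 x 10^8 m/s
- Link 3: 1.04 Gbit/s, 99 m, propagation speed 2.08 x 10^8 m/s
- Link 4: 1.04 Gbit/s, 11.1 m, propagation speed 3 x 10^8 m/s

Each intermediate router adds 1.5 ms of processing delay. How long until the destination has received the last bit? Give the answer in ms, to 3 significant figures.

125 ms

L = 500 × 8 = 4000 bits.
Transmission delay per hop = L/R = 4000/1040000000 = 0.00384615 ms; 4 hops → 0.0153846 ms.
Propagation delays (d/s per hop): 0.0647059, 120, 0.000475962, 3.7e-05 ms; sum = 120.065 ms.
Processing at 3 router(s): 3 × 1.5 ms = 4.5 ms.
End-to-end = 125 ms.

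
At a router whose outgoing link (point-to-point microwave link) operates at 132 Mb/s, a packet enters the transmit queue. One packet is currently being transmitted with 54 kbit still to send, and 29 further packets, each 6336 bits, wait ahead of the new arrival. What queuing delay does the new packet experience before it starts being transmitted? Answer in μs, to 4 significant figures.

Each queued packet: L/R = 6336/132000000 = 48 μs.
29 queued → 1392 μs.
Plus remaining 54000 bits of current packet: 409.091 μs.
Queuing delay = 1801 μs.

1801 μs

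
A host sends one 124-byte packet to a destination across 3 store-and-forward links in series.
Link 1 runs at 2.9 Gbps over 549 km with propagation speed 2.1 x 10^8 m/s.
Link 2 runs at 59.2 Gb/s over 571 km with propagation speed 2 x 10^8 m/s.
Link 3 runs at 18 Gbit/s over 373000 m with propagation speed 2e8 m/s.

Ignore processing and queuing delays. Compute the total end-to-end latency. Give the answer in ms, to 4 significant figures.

7.335 ms

L = 124 × 8 = 992 bits.
Transmission delays (L/R per hop): 0.000342069, 1.67568e-05, 5.51111e-05 ms; sum = 0.000413937 ms.
Propagation delays (d/s per hop): 2.61429, 2.855, 1.865 ms; sum = 7.33429 ms.
End-to-end = 7.335 ms.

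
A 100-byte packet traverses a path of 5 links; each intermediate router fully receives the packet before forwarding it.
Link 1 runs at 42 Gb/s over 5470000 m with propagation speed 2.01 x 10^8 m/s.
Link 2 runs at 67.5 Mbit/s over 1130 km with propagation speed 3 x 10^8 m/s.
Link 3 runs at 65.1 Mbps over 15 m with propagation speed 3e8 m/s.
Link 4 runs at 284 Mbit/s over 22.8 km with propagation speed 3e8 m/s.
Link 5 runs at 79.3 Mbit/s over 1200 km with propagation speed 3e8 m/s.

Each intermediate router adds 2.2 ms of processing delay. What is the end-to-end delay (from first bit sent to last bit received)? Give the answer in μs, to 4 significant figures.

43890 μs

L = 100 × 8 = 800 bits.
Transmission delays (L/R per hop): 0.0190476, 11.8519, 12.2888, 2.8169, 10.0883 μs; sum = 37.0649 μs.
Propagation delays (d/s per hop): 27213.9, 3766.67, 0.05, 76, 4000 μs; sum = 35056.6 μs.
Processing at 4 router(s): 4 × 2.2 ms = 8800 μs.
End-to-end = 43890 μs.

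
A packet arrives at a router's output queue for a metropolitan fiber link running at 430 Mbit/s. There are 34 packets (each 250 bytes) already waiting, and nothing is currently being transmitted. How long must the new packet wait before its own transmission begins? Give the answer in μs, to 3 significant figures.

158 μs

Each queued packet: L/R = 2000/430000000 = 4.65116 μs.
34 queued → 158.14 μs.
Queuing delay = 158 μs.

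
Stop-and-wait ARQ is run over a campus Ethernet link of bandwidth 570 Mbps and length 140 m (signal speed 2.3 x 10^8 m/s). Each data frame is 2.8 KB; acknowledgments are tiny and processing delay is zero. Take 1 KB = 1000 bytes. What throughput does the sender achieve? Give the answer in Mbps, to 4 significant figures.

t_tx = L/R = 22400/570000000 = 3.92982e-05 s.
t_prop = 140/2.3e+08 = 6.08696e-07 s; RTT = 1.21739e-06 s.
Cycle = t_tx + RTT = 4.05156e-05 s.
Throughput = L / cycle = 22400 / 4.05156e-05 = 552.9 Mbps.

552.9 Mbps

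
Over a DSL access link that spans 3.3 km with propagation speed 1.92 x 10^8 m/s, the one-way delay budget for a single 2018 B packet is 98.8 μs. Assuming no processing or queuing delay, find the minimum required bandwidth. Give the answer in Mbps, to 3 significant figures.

L = 16144 bits.
Propagation delay = 3300 / 192000000 = 17.1875 μs.
Transmission budget = 98.8 − 17.1875 = 81.6125 μs.
R ≥ L / t_tx = 16144 bits / 8.16125e-05 s = 198 Mbps.

198 Mbps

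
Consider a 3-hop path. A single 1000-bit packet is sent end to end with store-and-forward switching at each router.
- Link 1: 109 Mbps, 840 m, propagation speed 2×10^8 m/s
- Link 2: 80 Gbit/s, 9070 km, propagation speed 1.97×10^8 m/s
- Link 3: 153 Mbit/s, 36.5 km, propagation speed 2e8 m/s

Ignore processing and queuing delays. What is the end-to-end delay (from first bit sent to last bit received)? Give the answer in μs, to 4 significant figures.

46240 μs

Transmission delays (L/R per hop): 9.17431, 0.0125, 6.53595 μs; sum = 15.7228 μs.
Propagation delays (d/s per hop): 4.2, 46040.6, 182.5 μs; sum = 46227.3 μs.
End-to-end = 46240 μs.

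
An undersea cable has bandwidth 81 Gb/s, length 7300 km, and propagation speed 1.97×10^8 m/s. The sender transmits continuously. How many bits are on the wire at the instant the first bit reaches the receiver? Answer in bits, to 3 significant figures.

Propagation delay = 7300000 / 197000000 = 0.0370558 s.
BDP = R × t_prop = 81000000000 × 0.0370558 = 3001520000 bits.

3000000000 bits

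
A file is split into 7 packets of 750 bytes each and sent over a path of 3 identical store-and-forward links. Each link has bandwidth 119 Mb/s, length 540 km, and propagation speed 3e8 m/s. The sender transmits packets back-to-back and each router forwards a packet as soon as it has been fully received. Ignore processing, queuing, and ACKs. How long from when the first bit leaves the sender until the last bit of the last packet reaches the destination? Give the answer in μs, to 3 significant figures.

Per-hop transmission t_tx = L/R = 6000/119000000 = 50.4202 μs.
Per-hop propagation t_prop = 540000/300000000 = 1800 μs.
Pipeline fill: first packet needs 3·t_tx to clear all hops; remaining 6 packets each add one t_tx.
Total = (3+7-1)·t_tx + 3·t_prop = 9·50.4202 + 3·1800 = 5850 μs.

5850 μs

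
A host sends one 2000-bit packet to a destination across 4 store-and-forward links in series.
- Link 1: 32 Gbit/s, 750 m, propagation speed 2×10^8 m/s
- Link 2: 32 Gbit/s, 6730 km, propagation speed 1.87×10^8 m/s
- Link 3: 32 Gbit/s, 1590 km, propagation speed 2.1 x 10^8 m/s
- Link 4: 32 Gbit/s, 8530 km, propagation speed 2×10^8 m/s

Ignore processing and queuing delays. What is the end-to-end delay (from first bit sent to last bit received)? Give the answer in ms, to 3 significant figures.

Transmission delay per hop = L/R = 2000/32000000000 = 6.25e-05 ms; 4 hops → 0.00025 ms.
Propagation delays (d/s per hop): 0.00375, 35.9893, 7.57143, 42.65 ms; sum = 86.2145 ms.
End-to-end = 86.2 ms.

86.2 ms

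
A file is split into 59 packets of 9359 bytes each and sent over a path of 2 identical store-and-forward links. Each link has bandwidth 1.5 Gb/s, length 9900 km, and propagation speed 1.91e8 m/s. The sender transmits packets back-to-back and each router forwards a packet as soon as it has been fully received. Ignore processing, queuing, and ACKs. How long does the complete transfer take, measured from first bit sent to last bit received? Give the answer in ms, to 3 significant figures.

107 ms

Per-hop transmission t_tx = L/R = 74872/1500000000 = 0.0499147 ms.
Per-hop propagation t_prop = 9900000/191000000 = 51.8325 ms.
Pipeline fill: first packet needs 2·t_tx to clear all hops; remaining 58 packets each add one t_tx.
Total = (2+59-1)·t_tx + 2·t_prop = 60·0.0499147 + 2·51.8325 = 107 ms.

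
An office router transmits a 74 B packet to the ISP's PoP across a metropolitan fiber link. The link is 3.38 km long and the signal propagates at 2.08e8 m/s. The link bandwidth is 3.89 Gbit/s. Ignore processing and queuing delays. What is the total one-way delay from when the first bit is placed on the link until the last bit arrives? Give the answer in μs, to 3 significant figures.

L = 74 × 8 = 592 bits.
Transmission delay = L/R = 592 / 3890000000 = 0.152185 μs.
Propagation delay = d/s = 3380 m / 208000000 m/s = 16.25 μs.
Total = 16.4 μs.

16.4 μs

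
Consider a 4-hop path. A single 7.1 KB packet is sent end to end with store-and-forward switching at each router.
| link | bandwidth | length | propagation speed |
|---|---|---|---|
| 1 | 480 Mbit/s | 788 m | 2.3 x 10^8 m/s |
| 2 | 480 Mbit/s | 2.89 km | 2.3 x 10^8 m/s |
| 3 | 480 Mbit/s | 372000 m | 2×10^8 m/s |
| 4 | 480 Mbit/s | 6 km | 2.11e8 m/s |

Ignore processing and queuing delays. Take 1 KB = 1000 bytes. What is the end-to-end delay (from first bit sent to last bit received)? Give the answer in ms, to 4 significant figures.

L = 56800 bits.
Transmission delay per hop = L/R = 56800/480000000 = 0.118333 ms; 4 hops → 0.473333 ms.
Propagation delays (d/s per hop): 0.00342609, 0.0125652, 1.86, 0.028436 ms; sum = 1.90443 ms.
End-to-end = 2.378 ms.

2.378 ms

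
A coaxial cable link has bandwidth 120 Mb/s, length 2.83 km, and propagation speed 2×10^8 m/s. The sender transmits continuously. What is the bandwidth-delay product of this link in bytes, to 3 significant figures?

Propagation delay = 2830 / 200000000 = 1.415e-05 s.
BDP = R × t_prop = 120000000 × 1.415e-05 = 1698 bits.
In bytes: 1698/8 = 212 bytes.

212 bytes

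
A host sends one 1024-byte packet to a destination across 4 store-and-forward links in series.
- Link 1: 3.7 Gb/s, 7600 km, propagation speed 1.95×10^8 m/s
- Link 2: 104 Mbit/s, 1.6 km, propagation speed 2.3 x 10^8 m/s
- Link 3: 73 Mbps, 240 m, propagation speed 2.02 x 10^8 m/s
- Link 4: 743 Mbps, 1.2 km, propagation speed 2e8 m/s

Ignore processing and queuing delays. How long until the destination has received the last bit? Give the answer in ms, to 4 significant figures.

39.19 ms

L = 1024 × 8 = 8192 bits.
Transmission delays (L/R per hop): 0.00221405, 0.0787692, 0.112219, 0.0110256 ms; sum = 0.204228 ms.
Propagation delays (d/s per hop): 38.9744, 0.00695652, 0.00118812, 0.006 ms; sum = 38.9885 ms.
End-to-end = 39.19 ms.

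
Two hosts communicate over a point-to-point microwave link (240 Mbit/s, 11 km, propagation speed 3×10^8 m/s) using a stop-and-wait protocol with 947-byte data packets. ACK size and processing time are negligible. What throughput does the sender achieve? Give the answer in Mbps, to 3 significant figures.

t_tx = L/R = 7576/240000000 = 3.15667e-05 s.
t_prop = 11000/300000000 = 3.66667e-05 s; RTT = 7.33333e-05 s.
Cycle = t_tx + RTT = 0.0001049 s.
Throughput = L / cycle = 7576 / 0.0001049 = 72.2 Mbps.

72.2 Mbps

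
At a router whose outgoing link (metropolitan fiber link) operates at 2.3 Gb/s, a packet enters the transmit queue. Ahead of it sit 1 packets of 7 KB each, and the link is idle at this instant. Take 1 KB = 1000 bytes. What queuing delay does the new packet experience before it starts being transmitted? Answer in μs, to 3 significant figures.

Each queued packet: L/R = 56000/2300000000 = 24.3478 μs.
1 queued → 24.3478 μs.
Queuing delay = 24.3 μs.

24.3 μs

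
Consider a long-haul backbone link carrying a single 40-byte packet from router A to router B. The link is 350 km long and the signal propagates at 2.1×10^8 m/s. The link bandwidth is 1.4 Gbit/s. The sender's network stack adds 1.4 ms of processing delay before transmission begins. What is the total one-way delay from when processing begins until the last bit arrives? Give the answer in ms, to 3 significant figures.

L = 40 × 8 = 320 bits.
Transmission delay = L/R = 320 / 1400000000 = 0.000228571 ms.
Propagation delay = d/s = 350000 m / 210000000 m/s = 1.66667 ms.
Plus processing delay 1.4 ms = 1.4 ms.
Total = 3.07 ms.

3.07 ms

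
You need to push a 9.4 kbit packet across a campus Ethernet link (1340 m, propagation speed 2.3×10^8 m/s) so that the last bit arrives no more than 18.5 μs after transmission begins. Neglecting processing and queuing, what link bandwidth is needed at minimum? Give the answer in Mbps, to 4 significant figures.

741.7 Mbps

Propagation delay = 1340 / 2.3e+08 = 5.82609 μs.
Transmission budget = 18.5 − 5.82609 = 12.6739 μs.
R ≥ L / t_tx = 9400 bits / 1.26739e-05 s = 741.7 Mbps.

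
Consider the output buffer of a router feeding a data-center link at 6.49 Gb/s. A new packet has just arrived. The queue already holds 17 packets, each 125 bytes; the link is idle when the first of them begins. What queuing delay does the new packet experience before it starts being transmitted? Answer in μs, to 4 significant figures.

Each queued packet: L/R = 1000/6490000000 = 0.154083 μs.
17 queued → 2.61941 μs.
Queuing delay = 2.619 μs.

2.619 μs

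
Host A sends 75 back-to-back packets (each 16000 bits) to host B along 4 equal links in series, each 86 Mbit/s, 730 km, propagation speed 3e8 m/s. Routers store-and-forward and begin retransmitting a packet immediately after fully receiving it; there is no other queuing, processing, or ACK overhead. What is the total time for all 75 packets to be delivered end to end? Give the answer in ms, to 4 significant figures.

24.24 ms

Per-hop transmission t_tx = L/R = 16000/86000000 = 0.186047 ms.
Per-hop propagation t_prop = 730000/300000000 = 2.43333 ms.
Pipeline fill: first packet needs 4·t_tx to clear all hops; remaining 74 packets each add one t_tx.
Total = (4+75-1)·t_tx + 4·t_prop = 78·0.186047 + 4·2.43333 = 24.24 ms.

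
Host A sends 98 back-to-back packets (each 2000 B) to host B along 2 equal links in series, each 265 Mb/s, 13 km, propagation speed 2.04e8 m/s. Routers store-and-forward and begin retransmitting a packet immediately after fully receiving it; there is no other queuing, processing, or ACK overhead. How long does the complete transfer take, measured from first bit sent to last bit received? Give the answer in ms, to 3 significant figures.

6.10 ms

Per-hop transmission t_tx = L/R = 16000/265000000 = 0.0603774 ms.
Per-hop propagation t_prop = 13000/204000000 = 0.0637255 ms.
Pipeline fill: first packet needs 2·t_tx to clear all hops; remaining 97 packets each add one t_tx.
Total = (2+98-1)·t_tx + 2·t_prop = 99·0.0603774 + 2·0.0637255 = 6.10 ms.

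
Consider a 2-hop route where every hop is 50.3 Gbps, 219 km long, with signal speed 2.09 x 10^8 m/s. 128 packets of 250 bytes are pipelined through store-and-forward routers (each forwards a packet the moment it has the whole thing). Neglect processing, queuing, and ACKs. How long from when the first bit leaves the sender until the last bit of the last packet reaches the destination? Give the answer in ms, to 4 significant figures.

Per-hop transmission t_tx = L/R = 2000/50300000000 = 3.97614e-05 ms.
Per-hop propagation t_prop = 219000/209000000 = 1.04785 ms.
Pipeline fill: first packet needs 2·t_tx to clear all hops; remaining 127 packets each add one t_tx.
Total = (2+128-1)·t_tx + 2·t_prop = 129·3.97614e-05 + 2·1.04785 = 2.101 ms.

2.101 ms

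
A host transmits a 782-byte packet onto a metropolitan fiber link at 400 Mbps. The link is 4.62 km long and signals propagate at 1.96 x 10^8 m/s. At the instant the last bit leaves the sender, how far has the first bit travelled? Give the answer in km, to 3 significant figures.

t_tx = L/R = 6256/400000000 = 1.564e-05 s.
Distance = s × t_tx = 196000000 × 1.564e-05 = 3.07 km.

3.07 km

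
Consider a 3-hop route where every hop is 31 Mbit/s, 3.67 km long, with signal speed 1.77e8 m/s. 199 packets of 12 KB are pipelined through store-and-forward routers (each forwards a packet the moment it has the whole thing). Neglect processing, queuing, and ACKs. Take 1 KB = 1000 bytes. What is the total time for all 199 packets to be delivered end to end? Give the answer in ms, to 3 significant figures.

Per-hop transmission t_tx = L/R = 96000/31000000 = 3.09677 ms.
Per-hop propagation t_prop = 3670/177000000 = 0.0207345 ms.
Pipeline fill: first packet needs 3·t_tx to clear all hops; remaining 198 packets each add one t_tx.
Total = (3+199-1)·t_tx + 3·t_prop = 201·3.09677 + 3·0.0207345 = 623 ms.

623 ms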